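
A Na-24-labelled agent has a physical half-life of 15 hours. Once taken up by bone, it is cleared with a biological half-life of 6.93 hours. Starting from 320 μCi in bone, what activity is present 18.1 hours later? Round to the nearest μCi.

23 μCi

1/t_eff = 1/t_phys + 1/t_biol = 1/15 + 1/6.93 = 0.21097 per hour.
t_eff = 15 × 6.93 / (15 + 6.93) ≈ 4.7401 hours.
Remaining = 320 × (1/2)^(18.1/4.7401) = 320 × (1/2)^3.8185 ≈ 22.681 μCi.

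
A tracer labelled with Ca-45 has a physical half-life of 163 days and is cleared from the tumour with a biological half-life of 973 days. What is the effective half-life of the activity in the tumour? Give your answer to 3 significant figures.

1/t_eff = 1/t_phys + 1/t_biol = 1/163 + 1/973 = 0.0071627 per day.
t_eff = 163 × 973 / (163 + 973) ≈ 139.61 days.

140 days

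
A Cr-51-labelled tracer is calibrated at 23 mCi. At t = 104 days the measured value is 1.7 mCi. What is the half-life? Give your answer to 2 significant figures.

A/A₀ = 1.7/23 ≈ 0.073913.
n = log₂(13.529) ≈ 3.758 half-lives elapsed in 104 days.
t½ = 104/3.758 ≈ 27.674 days.

28 days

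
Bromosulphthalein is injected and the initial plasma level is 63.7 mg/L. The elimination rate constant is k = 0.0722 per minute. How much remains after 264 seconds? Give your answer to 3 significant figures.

t½ = ln 2 / k = 0.69315 / 0.0722 ≈ 9.6004 minutes.
Convert the elapsed time: 264 seconds = 4.4 minutes.
Number of half-lives: n = 4.4/9.6004 ≈ 0.45832.
Remaining = 63.7 × (1/2)^0.45832 = 63.7 × 0.72784 ≈ 46.363 mg/L.

46.4 mg/L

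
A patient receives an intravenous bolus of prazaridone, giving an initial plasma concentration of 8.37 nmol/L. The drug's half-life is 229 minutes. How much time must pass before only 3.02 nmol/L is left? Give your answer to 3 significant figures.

337 minutes

Fraction remaining = 3.02/8.37 ≈ 0.36081.
n = log₂(8.37/3.02) = ln(2.7715)/ln 2 ≈ 1.4707 half-lives.
t = n × t½ = 1.4707 × 229 ≈ 336.79 minutes.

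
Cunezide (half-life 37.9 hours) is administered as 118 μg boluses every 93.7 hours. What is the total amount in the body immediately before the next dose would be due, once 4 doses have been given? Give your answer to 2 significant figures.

The 4 doses were given 374.8, 281.1, 187.4, 93.7 hours ago.
Total = 118·(1/2)^(374.8/37.9) + 118·(1/2)^(281.1/37.9) + 118·(1/2)^(187.4/37.9) + 118·(1/2)^(93.7/37.9)
      = 0.12443 + 0.69052 + 3.8319 + 21.264 ≈ 25.911 μg.

26 μg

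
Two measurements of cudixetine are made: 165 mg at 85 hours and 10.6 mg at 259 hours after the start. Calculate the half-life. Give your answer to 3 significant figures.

43.9 hours

Over Δt = 259 − 85 = 174 hours, the level fell by a factor of 165/10.6 ≈ 15.566.
n = log₂(15.566) ≈ 3.9603 half-lives, so t½ = 174/3.9603 ≈ 43.936 hours.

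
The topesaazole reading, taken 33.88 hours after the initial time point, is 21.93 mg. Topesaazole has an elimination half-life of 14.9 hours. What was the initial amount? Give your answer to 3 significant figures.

106 mg

Number of half-lives elapsed: n = 33.88/14.9 ≈ 2.2738.
A₀ = A × 2^n = 21.93 × 2^2.2738 = 21.93 × 4.836 ≈ 106.05 mg.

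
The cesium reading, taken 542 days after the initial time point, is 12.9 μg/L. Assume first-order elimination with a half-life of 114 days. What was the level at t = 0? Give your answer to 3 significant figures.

348 μg/L

Number of half-lives elapsed: n = 542/114 ≈ 4.7544.
A₀ = A × 2^n = 12.9 × 2^4.7544 = 12.9 × 26.991 ≈ 348.18 μg/L.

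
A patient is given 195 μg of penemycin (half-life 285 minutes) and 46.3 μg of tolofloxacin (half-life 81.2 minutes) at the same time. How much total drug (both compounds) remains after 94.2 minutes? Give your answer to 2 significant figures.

penemycin: 195 × (1/2)^(94.2/285) = 195 × (1/2)^0.33053 ≈ 155.07 μg.
tolofloxacin: 46.3 × (1/2)^(94.2/81.2) = 46.3 × (1/2)^1.1601 ≈ 20.718 μg.
Total = 155.07 + 20.718 ≈ 175.79 μg.

180 μg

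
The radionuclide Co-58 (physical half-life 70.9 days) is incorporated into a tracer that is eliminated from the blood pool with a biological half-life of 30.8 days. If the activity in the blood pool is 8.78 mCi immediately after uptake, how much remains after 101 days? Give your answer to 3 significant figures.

0.337 mCi

1/t_eff = 1/t_phys + 1/t_biol = 1/70.9 + 1/30.8 = 0.046572 per day.
t_eff = 70.9 × 30.8 / (70.9 + 30.8) ≈ 21.472 days.
Remaining = 8.78 × (1/2)^(101/21.472) = 8.78 × (1/2)^4.7038 ≈ 0.33692 mCi.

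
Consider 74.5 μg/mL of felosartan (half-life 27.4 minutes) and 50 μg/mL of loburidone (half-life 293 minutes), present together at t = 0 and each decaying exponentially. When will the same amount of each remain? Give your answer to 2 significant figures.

17 minutes

Set 74.5·(1/2)^(t/27.4) = 50·(1/2)^(t/293).
Taking log₂: log₂(74.5/50) = t·(1/27.4 − 1/293).
log₂(1.49) = 0.57531; 1/27.4 − 1/293 = 0.033083.
t = 0.57531 / 0.033083 ≈ 17.39 minutes.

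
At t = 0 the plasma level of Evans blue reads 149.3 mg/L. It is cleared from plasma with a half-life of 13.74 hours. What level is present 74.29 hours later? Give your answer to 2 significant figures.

3.5 mg/L

Number of half-lives: n = 74.29/13.74 ≈ 5.4068.
Remaining = 149.3 × (1/2)^5.4068 = 149.3 × 0.023571 ≈ 3.5192 mg/L.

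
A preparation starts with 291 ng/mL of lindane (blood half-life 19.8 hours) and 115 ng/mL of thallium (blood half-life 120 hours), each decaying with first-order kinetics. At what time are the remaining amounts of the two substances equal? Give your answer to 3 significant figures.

31.8 hours

Set 291·(1/2)^(t/19.8) = 115·(1/2)^(t/120).
Taking log₂: log₂(291/115) = t·(1/19.8 − 1/120).
log₂(2.5304) = 1.3394; 1/19.8 − 1/120 = 0.042172.
t = 1.3394 / 0.042172 ≈ 31.76 hours.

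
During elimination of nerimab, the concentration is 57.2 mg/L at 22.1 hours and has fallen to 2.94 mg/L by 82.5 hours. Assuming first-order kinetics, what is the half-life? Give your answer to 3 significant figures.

14.1 hours

Over Δt = 82.5 − 22.1 = 60.4 hours, the level fell by a factor of 57.2/2.94 ≈ 19.456.
n = log₂(19.456) ≈ 4.2821 half-lives, so t½ = 60.4/4.2821 ≈ 14.105 hours.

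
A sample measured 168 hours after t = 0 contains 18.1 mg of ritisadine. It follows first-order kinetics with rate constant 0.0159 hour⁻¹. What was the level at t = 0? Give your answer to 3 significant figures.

t½ = ln 2 / k = 0.69315 / 0.0159 ≈ 43.594 hours.
Number of half-lives elapsed: n = 168/43.594 ≈ 3.8537.
A₀ = A × 2^n = 18.1 × 2^3.8537 = 18.1 × 14.457 ≈ 261.68 mg.

262 mg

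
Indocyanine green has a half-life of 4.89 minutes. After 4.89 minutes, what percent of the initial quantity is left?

n = 4.89/4.89 ≈ 1 half-life.
Fraction remaining = (1/2)^1 ≈ 0.5, i.e. 50%.

50%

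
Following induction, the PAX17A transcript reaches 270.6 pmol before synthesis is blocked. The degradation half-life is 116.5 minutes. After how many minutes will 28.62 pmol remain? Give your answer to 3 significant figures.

378 minutes

Fraction remaining = 28.62/270.6 ≈ 0.10576.
n = log₂(270.6/28.62) = ln(9.4549)/ln 2 ≈ 3.2411 half-lives.
t = n × t½ = 3.2411 × 116.5 ≈ 377.58 minutes.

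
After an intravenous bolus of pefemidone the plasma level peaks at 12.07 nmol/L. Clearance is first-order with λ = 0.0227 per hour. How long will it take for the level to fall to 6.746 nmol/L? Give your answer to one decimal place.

t½ = ln 2 / λ = 0.69315 / 0.0227 ≈ 30.535 hours.
Fraction remaining = 6.746/12.07 ≈ 0.55891.
n = log₂(12.07/6.746) = ln(1.7892)/ln 2 ≈ 0.83932 half-lives.
t = n × t½ = 0.83932 × 30.535 ≈ 25.629 hours.

25.6 hours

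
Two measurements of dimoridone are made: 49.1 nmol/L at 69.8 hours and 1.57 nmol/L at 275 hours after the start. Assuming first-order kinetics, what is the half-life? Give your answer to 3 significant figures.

Over Δt = 275 − 69.8 = 205.2 hours, the level fell by a factor of 49.1/1.57 ≈ 31.274.
n = log₂(31.274) ≈ 4.9669 half-lives, so t½ = 205.2/4.9669 ≈ 41.314 hours.

41.3 hours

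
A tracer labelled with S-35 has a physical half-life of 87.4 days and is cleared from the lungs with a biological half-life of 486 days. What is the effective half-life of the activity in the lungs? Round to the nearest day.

1/t_eff = 1/t_phys + 1/t_biol = 1/87.4 + 1/486 = 0.013499 per day.
t_eff = 87.4 × 486 / (87.4 + 486) ≈ 74.078 days.

74 days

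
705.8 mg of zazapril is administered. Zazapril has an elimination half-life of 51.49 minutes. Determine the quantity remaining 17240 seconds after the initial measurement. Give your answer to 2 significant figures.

Convert the elapsed time: 17240 seconds = 287.333 minutes.
Number of half-lives: n = 287.333/51.49 ≈ 5.5804.
Remaining = 705.8 × (1/2)^5.5804 = 705.8 × 0.0209 ≈ 14.751 mg.

15 mg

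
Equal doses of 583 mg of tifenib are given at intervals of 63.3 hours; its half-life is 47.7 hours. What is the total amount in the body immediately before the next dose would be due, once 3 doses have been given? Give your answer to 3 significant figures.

The 3 doses were given 189.9, 126.6, 63.3 hours ago.
Total = 583·(1/2)^(189.9/47.7) + 583·(1/2)^(126.6/47.7) + 583·(1/2)^(63.3/47.7)
      = 36.917 + 92.621 + 232.37 ≈ 361.91 mg.

362 mg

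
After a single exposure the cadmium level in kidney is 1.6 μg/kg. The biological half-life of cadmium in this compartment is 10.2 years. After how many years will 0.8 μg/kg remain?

10.2 years

0.8/1.6 = 1/2, so 1 half-life has elapsed.
t = 1 × 10.2 = 10.2 years.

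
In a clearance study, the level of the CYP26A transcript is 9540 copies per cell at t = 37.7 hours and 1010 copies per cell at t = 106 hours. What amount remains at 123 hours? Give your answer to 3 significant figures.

578 copies per cell

Over Δt = 106 − 37.7 = 68.3 hours, the level fell by a factor of 9540/1010 ≈ 9.4455.
n = log₂(9.4455) ≈ 3.2396 half-lives, so t½ = 68.3/3.2396 ≈ 21.083 hours.
From t = 106 to t = 123: 1010 × (1/2)^((123−106)/21.083) ≈ 577.54 copies per cell.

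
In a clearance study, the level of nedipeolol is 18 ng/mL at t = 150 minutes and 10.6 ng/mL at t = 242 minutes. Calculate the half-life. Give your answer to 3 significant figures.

120 minutes

Over Δt = 242 − 150 = 92 minutes, the level fell by a factor of 18/10.6 ≈ 1.6981.
n = log₂(1.6981) ≈ 0.76393 half-lives, so t½ = 92/0.76393 ≈ 120.43 minutes.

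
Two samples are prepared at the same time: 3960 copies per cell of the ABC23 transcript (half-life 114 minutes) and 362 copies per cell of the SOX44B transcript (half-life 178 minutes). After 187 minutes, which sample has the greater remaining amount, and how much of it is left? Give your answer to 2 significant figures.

ABC23 transcript: 3960 × (1/2)^1.6404 ≈ 1270.3 copies per cell.
SOX44B transcript: 362 × (1/2)^1.0506 ≈ 174.77 copies per cell.
ABC23 transcript has more remaining, at ≈ 1270.3 copies per cell.

ABC23 transcript, 1300 copies per cell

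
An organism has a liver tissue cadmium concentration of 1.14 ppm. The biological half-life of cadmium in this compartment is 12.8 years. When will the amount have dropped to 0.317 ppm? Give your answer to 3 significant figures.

23.6 years

Fraction remaining = 0.317/1.14 ≈ 0.27807.
n = log₂(1.14/0.317) = ln(3.5962)/ln 2 ≈ 1.8465 half-lives.
t = n × t½ = 1.8465 × 12.8 ≈ 23.635 years.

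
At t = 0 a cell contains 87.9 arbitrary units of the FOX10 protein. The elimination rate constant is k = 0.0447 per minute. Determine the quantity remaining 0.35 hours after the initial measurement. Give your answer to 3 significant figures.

t½ = ln 2 / k = 0.69315 / 0.0447 ≈ 15.507 minutes.
Convert the elapsed time: 0.35 hours = 21 minutes.
Number of half-lives: n = 21/15.507 ≈ 1.3543.
Remaining = 87.9 × (1/2)^1.3543 = 87.9 × 0.39114 ≈ 34.381 arbitrary units.

34.4 arbitrary units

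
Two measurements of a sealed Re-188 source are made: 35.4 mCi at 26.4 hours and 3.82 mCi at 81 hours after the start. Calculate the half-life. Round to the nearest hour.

17 hours

Over Δt = 81 − 26.4 = 54.6 hours, the level fell by a factor of 35.4/3.82 ≈ 9.267.
n = log₂(9.267) ≈ 3.2121 half-lives, so t½ = 54.6/3.2121 ≈ 16.998 hours.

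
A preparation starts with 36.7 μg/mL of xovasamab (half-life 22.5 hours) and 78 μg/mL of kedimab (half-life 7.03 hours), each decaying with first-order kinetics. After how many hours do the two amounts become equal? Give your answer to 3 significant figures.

Set 36.7·(1/2)^(t/22.5) = 78·(1/2)^(t/7.03).
Taking log₂: log₂(36.7/78) = t·(1/22.5 − 1/7.03).
log₂(0.47051) = -1.0877; 1/22.5 − 1/7.03 = -0.097803.
t = -1.0877 / -0.097803 ≈ 11.121 hours.

11.1 hours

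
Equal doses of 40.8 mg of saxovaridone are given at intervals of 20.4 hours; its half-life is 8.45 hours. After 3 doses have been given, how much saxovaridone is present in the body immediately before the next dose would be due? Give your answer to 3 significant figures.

9.36 mg

The 3 doses were given 61.2, 40.8, 20.4 hours ago.
Total = 40.8·(1/2)^(61.2/8.45) + 40.8·(1/2)^(40.8/8.45) + 40.8·(1/2)^(20.4/8.45)
      = 0.26941 + 1.436 + 7.6544 ≈ 9.3599 mg.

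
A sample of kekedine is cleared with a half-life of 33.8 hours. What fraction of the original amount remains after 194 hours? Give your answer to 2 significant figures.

n = 194/33.8 ≈ 5.7396 half-lives.
Fraction remaining = (1/2)^5.7396 ≈ 0.018715.

0.019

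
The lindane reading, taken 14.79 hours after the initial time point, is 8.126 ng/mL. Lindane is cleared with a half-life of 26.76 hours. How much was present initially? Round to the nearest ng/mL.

Number of half-lives elapsed: n = 14.79/26.76 ≈ 0.55269.
A₀ = A × 2^n = 8.126 × 2^0.55269 = 8.126 × 1.4668 ≈ 11.919 ng/mL.

12 ng/mL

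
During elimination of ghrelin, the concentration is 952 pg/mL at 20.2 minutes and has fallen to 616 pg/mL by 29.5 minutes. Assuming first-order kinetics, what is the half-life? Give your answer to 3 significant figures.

14.8 minutes

Over Δt = 29.5 − 20.2 = 9.3 minutes, the level fell by a factor of 952/616 ≈ 1.5455.
n = log₂(1.5455) ≈ 0.62803 half-lives, so t½ = 9.3/0.62803 ≈ 14.808 minutes.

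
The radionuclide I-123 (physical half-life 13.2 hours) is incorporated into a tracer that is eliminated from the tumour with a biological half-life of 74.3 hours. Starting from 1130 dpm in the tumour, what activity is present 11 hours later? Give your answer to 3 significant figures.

1/t_eff = 1/t_phys + 1/t_biol = 1/13.2 + 1/74.3 = 0.089217 per hour.
t_eff = 13.2 × 74.3 / (13.2 + 74.3) ≈ 11.209 hours.
Remaining = 1130 × (1/2)^(11/11.209) = 1130 × (1/2)^0.98138 ≈ 572.34 dpm.

572 dpm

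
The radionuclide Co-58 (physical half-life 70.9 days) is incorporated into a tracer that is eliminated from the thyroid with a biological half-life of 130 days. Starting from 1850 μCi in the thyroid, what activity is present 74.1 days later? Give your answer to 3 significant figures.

1/t_eff = 1/t_phys + 1/t_biol = 1/70.9 + 1/130 = 0.021797 per day.
t_eff = 70.9 × 130 / (70.9 + 130) ≈ 45.879 days.
Remaining = 1850 × (1/2)^(74.1/45.879) = 1850 × (1/2)^1.6151 ≈ 603.9 μCi.

604 μCi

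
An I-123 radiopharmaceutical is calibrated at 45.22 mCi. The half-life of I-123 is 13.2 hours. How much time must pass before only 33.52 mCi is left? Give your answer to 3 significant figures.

Fraction remaining = 33.52/45.22 ≈ 0.74126.
n = log₂(45.22/33.52) = ln(1.349)/ln 2 ≈ 0.43194 half-lives.
t = n × t½ = 0.43194 × 13.2 ≈ 5.7016 hours.

5.70 hours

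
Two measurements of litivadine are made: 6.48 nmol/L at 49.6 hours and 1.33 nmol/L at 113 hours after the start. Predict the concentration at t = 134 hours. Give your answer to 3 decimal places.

Over Δt = 113 − 49.6 = 63.4 hours, the level fell by a factor of 6.48/1.33 ≈ 4.8722.
n = log₂(4.8722) ≈ 2.2846 half-lives, so t½ = 63.4/2.2846 ≈ 27.751 hours.
From t = 113 to t = 134: 1.33 × (1/2)^((134−113)/27.751) ≈ 0.78715 nmol/L.

0.787 nmol/L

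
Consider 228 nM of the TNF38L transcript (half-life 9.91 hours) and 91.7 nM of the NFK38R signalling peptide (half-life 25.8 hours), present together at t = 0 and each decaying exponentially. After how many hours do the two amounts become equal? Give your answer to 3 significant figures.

21.1 hours

Set 228·(1/2)^(t/9.91) = 91.7·(1/2)^(t/25.8).
Taking log₂: log₂(228/91.7) = t·(1/9.91 − 1/25.8).
log₂(2.4864) = 1.314; 1/9.91 − 1/25.8 = 0.062148.
t = 1.314 / 0.062148 ≈ 21.144 hours.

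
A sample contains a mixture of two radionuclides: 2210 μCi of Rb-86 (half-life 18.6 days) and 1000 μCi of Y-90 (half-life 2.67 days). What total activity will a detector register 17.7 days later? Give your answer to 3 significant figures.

Rb-86: 2210 × (1/2)^(17.7/18.6) = 2210 × (1/2)^0.95161 ≈ 1142.7 μCi.
Y-90: 1000 × (1/2)^(17.7/2.67) = 1000 × (1/2)^6.6292 ≈ 10.102 μCi.
Total = 1142.7 + 10.102 ≈ 1152.8 μCi.

1150 μCi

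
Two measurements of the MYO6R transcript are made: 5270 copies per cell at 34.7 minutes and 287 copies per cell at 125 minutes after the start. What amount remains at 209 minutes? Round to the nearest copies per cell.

Over Δt = 125 − 34.7 = 90.3 minutes, the level fell by a factor of 5270/287 ≈ 18.362.
n = log₂(18.362) ≈ 4.1987 half-lives, so t½ = 90.3/4.1987 ≈ 21.507 minutes.
From t = 125 to t = 209: 287 × (1/2)^((209−125)/21.507) ≈ 19.148 copies per cell.

19 copies per cell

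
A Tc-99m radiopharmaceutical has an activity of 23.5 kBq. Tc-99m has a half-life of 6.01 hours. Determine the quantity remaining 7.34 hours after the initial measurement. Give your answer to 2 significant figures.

Number of half-lives: n = 7.34/6.01 ≈ 1.2213.
Remaining = 23.5 × (1/2)^1.2213 = 23.5 × 0.4289 ≈ 10.079 kBq.

10 kBq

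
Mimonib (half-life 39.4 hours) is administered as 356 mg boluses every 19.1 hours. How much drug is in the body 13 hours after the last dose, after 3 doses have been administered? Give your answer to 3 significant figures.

630 mg

The 3 doses were given 51.2, 32.1, 13 hours ago.
Total = 356·(1/2)^(51.2/39.4) + 356·(1/2)^(32.1/39.4) + 356·(1/2)^(13/39.4)
      = 144.63 + 202.39 + 283.22 ≈ 630.25 mg.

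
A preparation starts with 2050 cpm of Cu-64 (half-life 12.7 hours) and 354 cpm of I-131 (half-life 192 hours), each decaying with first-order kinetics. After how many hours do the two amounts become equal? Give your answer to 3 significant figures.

34.5 hours

Set 2050·(1/2)^(t/12.7) = 354·(1/2)^(t/192).
Taking log₂: log₂(2050/354) = t·(1/12.7 − 1/192).
log₂(5.791) = 2.5338; 1/12.7 − 1/192 = 0.073532.
t = 2.5338 / 0.073532 ≈ 34.459 hours.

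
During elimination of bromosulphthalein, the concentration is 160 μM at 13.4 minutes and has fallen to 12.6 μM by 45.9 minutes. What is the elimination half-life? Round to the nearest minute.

Over Δt = 45.9 − 13.4 = 32.5 minutes, the level fell by a factor of 160/12.6 ≈ 12.698.
n = log₂(12.698) ≈ 3.6666 half-lives, so t½ = 32.5/3.6666 ≈ 8.8639 minutes.

9 minutes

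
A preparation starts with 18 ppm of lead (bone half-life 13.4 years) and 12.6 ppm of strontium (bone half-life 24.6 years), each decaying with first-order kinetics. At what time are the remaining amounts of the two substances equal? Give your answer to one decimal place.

Set 18·(1/2)^(t/13.4) = 12.6·(1/2)^(t/24.6).
Taking log₂: log₂(18/12.6) = t·(1/13.4 − 1/24.6).
log₂(1.4286) = 0.51457; 1/13.4 − 1/24.6 = 0.033976.
t = 0.51457 / 0.033976 ≈ 15.145 years.

15.1 years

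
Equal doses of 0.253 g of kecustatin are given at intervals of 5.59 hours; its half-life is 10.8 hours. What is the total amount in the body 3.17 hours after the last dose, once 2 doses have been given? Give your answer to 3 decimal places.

0.351 g

The 2 doses were given 8.76, 3.17 hours ago.
Total = 0.253·(1/2)^(8.76/10.8) + 0.253·(1/2)^(3.17/10.8)
      = 0.1442 + 0.20643 ≈ 0.35062 g.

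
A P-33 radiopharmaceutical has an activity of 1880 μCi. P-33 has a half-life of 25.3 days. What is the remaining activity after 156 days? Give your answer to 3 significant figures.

26.2 μCi

Number of half-lives: n = 156/25.3 ≈ 6.166.
Remaining = 1880 × (1/2)^6.166 = 1880 × 0.013927 ≈ 26.182 μCi.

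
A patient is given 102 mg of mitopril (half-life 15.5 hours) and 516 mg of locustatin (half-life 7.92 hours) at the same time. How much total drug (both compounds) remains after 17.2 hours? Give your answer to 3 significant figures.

mitopril: 102 × (1/2)^(17.2/15.5) = 102 × (1/2)^1.1097 ≈ 47.267 mg.
locustatin: 516 × (1/2)^(17.2/7.92) = 516 × (1/2)^2.1717 ≈ 114.52 mg.
Total = 47.267 + 114.52 ≈ 161.79 mg.

162 mg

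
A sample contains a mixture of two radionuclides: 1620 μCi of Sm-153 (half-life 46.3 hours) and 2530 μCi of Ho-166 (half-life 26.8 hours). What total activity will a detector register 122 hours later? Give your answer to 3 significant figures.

369 μCi

Sm-153: 1620 × (1/2)^(122/46.3) = 1620 × (1/2)^2.635 ≈ 260.8 μCi.
Ho-166: 2530 × (1/2)^(122/26.8) = 2530 × (1/2)^4.5522 ≈ 107.84 μCi.
Total = 260.8 + 107.84 ≈ 368.63 μCi.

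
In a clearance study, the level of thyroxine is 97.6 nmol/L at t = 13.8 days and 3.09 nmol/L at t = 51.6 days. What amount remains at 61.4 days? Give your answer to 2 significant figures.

1.3 nmol/L

Over Δt = 51.6 − 13.8 = 37.8 days, the level fell by a factor of 97.6/3.09 ≈ 31.586.
n = log₂(31.586) ≈ 4.9812 half-lives, so t½ = 37.8/4.9812 ≈ 7.5885 days.
From t = 51.6 to t = 61.4: 3.09 × (1/2)^((61.4−51.6)/7.5885) ≈ 1.2624 nmol/L.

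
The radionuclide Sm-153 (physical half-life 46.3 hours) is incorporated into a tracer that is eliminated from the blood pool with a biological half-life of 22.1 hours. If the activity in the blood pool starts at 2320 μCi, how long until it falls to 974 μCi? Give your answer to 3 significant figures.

18.7 hours

1/t_eff = 1/t_phys + 1/t_biol = 1/46.3 + 1/22.1 = 0.066847 per hour.
t_eff = 46.3 × 22.1 / (46.3 + 22.1) ≈ 14.96 hours.
n = log₂(2320/974) ≈ 1.2521; t = 1.2521 × 14.96 ≈ 18.731 hours.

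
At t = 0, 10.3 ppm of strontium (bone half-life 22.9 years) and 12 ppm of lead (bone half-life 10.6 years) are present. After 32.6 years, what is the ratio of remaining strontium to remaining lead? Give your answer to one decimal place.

2.7

strontium: 10.3 × (1/2)^(32.6/22.9) = 10.3 × (1/2)^1.4236 ≈ 3.8397 ppm.
lead: 12 × (1/2)^(32.6/10.6) = 12 × (1/2)^3.0755 ≈ 1.4235 ppm.
Ratio ≈ 3.8397 / 1.4235 ≈ 2.6973.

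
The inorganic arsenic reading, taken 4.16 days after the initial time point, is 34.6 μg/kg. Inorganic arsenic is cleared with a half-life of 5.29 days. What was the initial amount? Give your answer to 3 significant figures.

59.7 μg/kg

Number of half-lives elapsed: n = 4.16/5.29 ≈ 0.78639.
A₀ = A × 2^n = 34.6 × 2^0.78639 = 34.6 × 1.7248 ≈ 59.676 μg/kg.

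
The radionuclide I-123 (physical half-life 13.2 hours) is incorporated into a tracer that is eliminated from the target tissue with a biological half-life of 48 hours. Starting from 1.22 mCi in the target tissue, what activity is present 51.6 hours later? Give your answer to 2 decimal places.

1/t_eff = 1/t_phys + 1/t_biol = 1/13.2 + 1/48 = 0.096591 per hour.
t_eff = 13.2 × 48 / (13.2 + 48) ≈ 10.353 hours.
Remaining = 1.22 × (1/2)^(51.6/10.353) = 1.22 × (1/2)^4.9841 ≈ 0.038548 mCi.

0.04 mCi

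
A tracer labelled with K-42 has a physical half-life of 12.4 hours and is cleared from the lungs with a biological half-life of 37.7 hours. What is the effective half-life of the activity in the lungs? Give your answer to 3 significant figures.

9.33 hours

1/t_eff = 1/t_phys + 1/t_biol = 1/12.4 + 1/37.7 = 0.10717 per hour.
t_eff = 12.4 × 37.7 / (12.4 + 37.7) ≈ 9.3309 hours.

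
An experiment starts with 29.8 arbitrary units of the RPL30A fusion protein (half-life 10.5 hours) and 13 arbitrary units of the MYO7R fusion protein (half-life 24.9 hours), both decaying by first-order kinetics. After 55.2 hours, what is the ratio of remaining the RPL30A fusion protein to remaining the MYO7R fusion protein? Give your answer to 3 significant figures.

RPL30A fusion protein: 29.8 × (1/2)^(55.2/10.5) = 29.8 × (1/2)^5.2571 ≈ 0.77922 arbitrary units.
MYO7R fusion protein: 13 × (1/2)^(55.2/24.9) = 13 × (1/2)^2.2169 ≈ 2.7964 arbitrary units.
Ratio ≈ 0.77922 / 2.7964 ≈ 0.27865.

0.279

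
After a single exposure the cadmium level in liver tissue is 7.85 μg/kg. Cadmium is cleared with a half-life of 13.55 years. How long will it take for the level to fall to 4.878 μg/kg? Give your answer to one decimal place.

Fraction remaining = 4.878/7.85 ≈ 0.6214.
n = log₂(7.85/4.878) = ln(1.6093)/ln 2 ≈ 0.6864 half-lives.
t = n × t½ = 0.6864 × 13.55 ≈ 9.3008 years.

9.3 years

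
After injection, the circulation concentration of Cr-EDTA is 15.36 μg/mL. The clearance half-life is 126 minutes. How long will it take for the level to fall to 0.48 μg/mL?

630 minutes

0.48/15.36 = 1/32, so 5 half-lives have elapsed.
t = 5 × 126 = 630 minutes.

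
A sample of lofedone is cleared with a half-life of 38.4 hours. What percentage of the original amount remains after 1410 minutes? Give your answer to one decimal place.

1410 minutes = 23.5 hours.
n = 23.5/38.4 ≈ 0.61198 half-lives.
Fraction remaining = (1/2)^0.61198 ≈ 0.6543, i.e. 65.43%.

65.4%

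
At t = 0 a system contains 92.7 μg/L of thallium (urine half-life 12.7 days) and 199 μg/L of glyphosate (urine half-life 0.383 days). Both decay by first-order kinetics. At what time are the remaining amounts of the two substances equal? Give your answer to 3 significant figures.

0.435 days

Set 92.7·(1/2)^(t/12.7) = 199·(1/2)^(t/0.383).
Taking log₂: log₂(92.7/199) = t·(1/12.7 − 1/0.383).
log₂(0.46583) = -1.1021; 1/12.7 − 1/0.383 = -2.5322.
t = -1.1021 / -2.5322 ≈ 0.43524 days.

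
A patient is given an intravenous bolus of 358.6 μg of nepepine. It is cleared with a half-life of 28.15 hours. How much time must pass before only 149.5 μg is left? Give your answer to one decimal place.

Fraction remaining = 149.5/358.6 ≈ 0.4169.
n = log₂(358.6/149.5) = ln(2.3987)/ln 2 ≈ 1.2622 half-lives.
t = n × t½ = 1.2622 × 28.15 ≈ 35.532 hours.

35.5 hours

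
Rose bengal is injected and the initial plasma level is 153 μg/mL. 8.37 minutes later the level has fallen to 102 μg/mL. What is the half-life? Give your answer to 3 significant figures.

14.3 minutes

A/A₀ = 102/153 ≈ 0.66667.
n = log₂(1.5) ≈ 0.58496 half-lives elapsed in 8.37 minutes.
t½ = 8.37/0.58496 ≈ 14.309 minutes.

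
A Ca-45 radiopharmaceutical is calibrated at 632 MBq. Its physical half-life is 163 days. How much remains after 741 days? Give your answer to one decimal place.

Number of half-lives: n = 741/163 ≈ 4.546.
Remaining = 632 × (1/2)^4.546 = 632 × 0.042807 ≈ 27.054 MBq.

27.1 MBq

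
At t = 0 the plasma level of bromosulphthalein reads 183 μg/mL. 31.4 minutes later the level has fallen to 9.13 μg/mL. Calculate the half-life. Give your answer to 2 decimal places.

7.26 minutes

A/A₀ = 9.13/183 ≈ 0.049891.
n = log₂(20.044) ≈ 4.3251 half-lives elapsed in 31.4 minutes.
t½ = 31.4/4.3251 ≈ 7.26 minutes.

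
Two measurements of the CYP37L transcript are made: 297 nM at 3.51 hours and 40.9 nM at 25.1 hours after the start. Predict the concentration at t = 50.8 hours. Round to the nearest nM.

4 nM

Over Δt = 25.1 − 3.51 = 21.59 hours, the level fell by a factor of 297/40.9 ≈ 7.2616.
n = log₂(7.2616) ≈ 2.8603 half-lives, so t½ = 21.59/2.8603 ≈ 7.5482 hours.
From t = 25.1 to t = 50.8: 40.9 × (1/2)^((50.8−25.1)/7.5482) ≈ 3.8617 nM.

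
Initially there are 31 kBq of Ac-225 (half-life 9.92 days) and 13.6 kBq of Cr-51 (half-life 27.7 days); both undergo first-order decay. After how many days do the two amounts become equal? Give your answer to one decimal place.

18.4 days

Set 31·(1/2)^(t/9.92) = 13.6·(1/2)^(t/27.7).
Taking log₂: log₂(31/13.6) = t·(1/9.92 − 1/27.7).
log₂(2.2794) = 1.1887; 1/9.92 − 1/27.7 = 0.064705.
t = 1.1887 / 0.064705 ≈ 18.37 days.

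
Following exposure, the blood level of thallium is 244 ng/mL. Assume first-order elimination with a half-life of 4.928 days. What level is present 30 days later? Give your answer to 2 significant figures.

Number of half-lives: n = 30/4.928 ≈ 6.0877.
Remaining = 244 × (1/2)^6.0877 = 244 × 0.014704 ≈ 3.5877 ng/mL.

3.6 ng/mL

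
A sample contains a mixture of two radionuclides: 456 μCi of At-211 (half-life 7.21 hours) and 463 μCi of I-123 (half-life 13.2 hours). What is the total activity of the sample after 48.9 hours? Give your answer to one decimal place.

At-211: 456 × (1/2)^(48.9/7.21) = 456 × (1/2)^6.7822 ≈ 4.1429 μCi.
I-123: 463 × (1/2)^(48.9/13.2) = 463 × (1/2)^3.7045 ≈ 35.514 μCi.
Total = 4.1429 + 35.514 ≈ 39.657 μCi.

39.7 μCi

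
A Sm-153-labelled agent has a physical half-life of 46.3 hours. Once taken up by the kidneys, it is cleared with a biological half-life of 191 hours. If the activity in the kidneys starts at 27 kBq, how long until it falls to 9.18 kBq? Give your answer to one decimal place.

1/t_eff = 1/t_phys + 1/t_biol = 1/46.3 + 1/191 = 0.026834 per hour.
t_eff = 46.3 × 191 / (46.3 + 191) ≈ 37.266 hours.
n = log₂(27/9.18) ≈ 1.5564; t = 1.5564 × 37.266 ≈ 58.001 hours.

58.0 hours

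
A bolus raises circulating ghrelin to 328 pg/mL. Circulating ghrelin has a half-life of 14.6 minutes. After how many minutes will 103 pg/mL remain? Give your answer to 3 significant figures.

24.4 minutes

Fraction remaining = 103/328 ≈ 0.31402.
n = log₂(328/103) = ln(3.1845)/ln 2 ≈ 1.6711 half-lives.
t = n × t½ = 1.6711 × 14.6 ≈ 24.397 minutes.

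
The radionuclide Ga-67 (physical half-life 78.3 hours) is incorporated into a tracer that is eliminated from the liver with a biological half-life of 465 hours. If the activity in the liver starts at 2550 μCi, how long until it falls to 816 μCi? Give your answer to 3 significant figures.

1/t_eff = 1/t_phys + 1/t_biol = 1/78.3 + 1/465 = 0.014922 per hour.
t_eff = 78.3 × 465 / (78.3 + 465) ≈ 67.015 hours.
n = log₂(2550/816) ≈ 1.6439; t = 1.6439 × 67.015 ≈ 110.16 hours.

110 hours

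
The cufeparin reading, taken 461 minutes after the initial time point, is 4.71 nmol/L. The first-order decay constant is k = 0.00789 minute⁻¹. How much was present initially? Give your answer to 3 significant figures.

179 nmol/L

t½ = ln 2 / k = 0.69315 / 0.00789 ≈ 87.851 minutes.
Number of half-lives elapsed: n = 461/87.851 ≈ 5.2475.
A₀ = A × 2^n = 4.71 × 2^5.2475 = 4.71 × 37.989 ≈ 178.93 nmol/L.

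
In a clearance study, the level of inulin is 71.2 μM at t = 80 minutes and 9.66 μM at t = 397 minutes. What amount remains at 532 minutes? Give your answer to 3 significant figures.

4.13 μM

Over Δt = 397 − 80 = 317 minutes, the level fell by a factor of 71.2/9.66 ≈ 7.3706.
n = log₂(7.3706) ≈ 2.8818 half-lives, so t½ = 317/2.8818 ≈ 110 minutes.
From t = 397 to t = 532: 9.66 × (1/2)^((532−397)/110) ≈ 4.1261 μM.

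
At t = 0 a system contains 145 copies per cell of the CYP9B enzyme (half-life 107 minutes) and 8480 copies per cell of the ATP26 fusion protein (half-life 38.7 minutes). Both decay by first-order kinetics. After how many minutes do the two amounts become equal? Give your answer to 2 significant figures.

360 minutes

Set 145·(1/2)^(t/107) = 8480·(1/2)^(t/38.7).
Taking log₂: log₂(145/8480) = t·(1/107 − 1/38.7).
log₂(0.017099) = -5.8699; 1/107 − 1/38.7 = -0.016494.
t = -5.8699 / -0.016494 ≈ 355.88 minutes.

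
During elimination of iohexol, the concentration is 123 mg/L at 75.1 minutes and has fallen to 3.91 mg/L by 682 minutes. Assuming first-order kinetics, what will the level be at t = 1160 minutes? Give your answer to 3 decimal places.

Over Δt = 682 − 75.1 = 606.9 minutes, the level fell by a factor of 123/3.91 ≈ 31.458.
n = log₂(31.458) ≈ 4.9753 half-lives, so t½ = 606.9/4.9753 ≈ 121.98 minutes.
From t = 682 to t = 1160: 3.91 × (1/2)^((1160−682)/121.98) ≈ 0.25855 mg/L.

0.259 mg/L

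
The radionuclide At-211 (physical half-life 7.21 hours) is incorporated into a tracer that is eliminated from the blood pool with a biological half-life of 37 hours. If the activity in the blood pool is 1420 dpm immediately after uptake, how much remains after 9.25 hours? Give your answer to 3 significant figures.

1/t_eff = 1/t_phys + 1/t_biol = 1/7.21 + 1/37 = 0.16572 per hour.
t_eff = 7.21 × 37 / (7.21 + 37) ≈ 6.0342 hours.
Remaining = 1420 × (1/2)^(9.25/6.0342) = 1420 × (1/2)^1.5329 ≈ 490.71 dpm.

491 dpm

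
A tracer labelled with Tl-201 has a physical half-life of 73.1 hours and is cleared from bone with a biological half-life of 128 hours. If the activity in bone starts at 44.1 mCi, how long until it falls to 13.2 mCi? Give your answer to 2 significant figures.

81 hours

1/t_eff = 1/t_phys + 1/t_biol = 1/73.1 + 1/128 = 0.021492 per hour.
t_eff = 73.1 × 128 / (73.1 + 128) ≈ 46.528 hours.
n = log₂(44.1/13.2) ≈ 1.7402; t = 1.7402 × 46.528 ≈ 80.97 hours.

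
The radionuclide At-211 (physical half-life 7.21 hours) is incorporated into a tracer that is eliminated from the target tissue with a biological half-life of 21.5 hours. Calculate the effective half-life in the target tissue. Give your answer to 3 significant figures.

5.40 hours

1/t_eff = 1/t_phys + 1/t_biol = 1/7.21 + 1/21.5 = 0.18521 per hour.
t_eff = 7.21 × 21.5 / (7.21 + 21.5) ≈ 5.3993 hours.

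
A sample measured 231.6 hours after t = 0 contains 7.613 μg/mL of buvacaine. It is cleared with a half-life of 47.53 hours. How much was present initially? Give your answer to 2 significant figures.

Number of half-lives elapsed: n = 231.6/47.53 ≈ 4.8727.
A₀ = A × 2^n = 7.613 × 2^4.8727 = 7.613 × 29.298 ≈ 223.04 μg/mL.

220 μg/mL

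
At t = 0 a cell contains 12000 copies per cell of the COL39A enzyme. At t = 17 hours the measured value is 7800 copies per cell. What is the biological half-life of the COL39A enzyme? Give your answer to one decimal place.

27.4 hours

A/A₀ = 7800/12000 ≈ 0.65.
n = log₂(1.5385) ≈ 0.62149 half-lives elapsed in 17 hours.
t½ = 17/0.62149 ≈ 27.354 hours.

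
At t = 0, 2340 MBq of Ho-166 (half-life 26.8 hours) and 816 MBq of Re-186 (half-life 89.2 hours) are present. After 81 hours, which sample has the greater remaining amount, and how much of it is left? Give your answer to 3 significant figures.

Re-186, 435 MBq

Ho-166: 2340 × (1/2)^3.0224 ≈ 288 MBq.
Re-186: 816 × (1/2)^0.90807 ≈ 434.84 MBq.
Re-186 has more remaining, at ≈ 434.84 MBq.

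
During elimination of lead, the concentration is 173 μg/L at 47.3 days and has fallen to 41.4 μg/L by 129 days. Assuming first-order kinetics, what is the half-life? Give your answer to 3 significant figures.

39.6 days

Over Δt = 129 − 47.3 = 81.7 days, the level fell by a factor of 173/41.4 ≈ 4.1787.
n = log₂(4.1787) ≈ 2.0631 half-lives, so t½ = 81.7/2.0631 ≈ 39.601 days.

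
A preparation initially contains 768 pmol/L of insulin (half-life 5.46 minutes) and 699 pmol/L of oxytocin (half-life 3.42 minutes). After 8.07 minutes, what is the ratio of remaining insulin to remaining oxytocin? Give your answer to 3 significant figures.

insulin: 768 × (1/2)^(8.07/5.46) = 768 × (1/2)^1.478 ≈ 275.7 pmol/L.
oxytocin: 699 × (1/2)^(8.07/3.42) = 699 × (1/2)^2.3596 ≈ 136.19 pmol/L.
Ratio ≈ 275.7 / 136.19 ≈ 2.0243.

2.02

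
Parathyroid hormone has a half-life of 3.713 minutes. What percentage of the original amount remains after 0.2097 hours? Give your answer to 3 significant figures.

0.2097 hours = 12.582 minutes.
n = 12.582/3.713 ≈ 3.3886 half-lives.
Fraction remaining = (1/2)^3.3886 ≈ 0.095482, i.e. 9.5482%.

9.55%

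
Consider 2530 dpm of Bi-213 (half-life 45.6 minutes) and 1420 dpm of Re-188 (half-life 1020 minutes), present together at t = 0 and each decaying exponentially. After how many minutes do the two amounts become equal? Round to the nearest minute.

Set 2530·(1/2)^(t/45.6) = 1420·(1/2)^(t/1020).
Taking log₂: log₂(2530/1420) = t·(1/45.6 − 1/1020).
log₂(1.7817) = 0.83325; 1/45.6 − 1/1020 = 0.020949.
t = 0.83325 / 0.020949 ≈ 39.774 minutes.

40 minutes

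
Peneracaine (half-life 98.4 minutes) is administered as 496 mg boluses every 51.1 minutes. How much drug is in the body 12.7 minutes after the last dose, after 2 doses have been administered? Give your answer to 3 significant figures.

The 2 doses were given 63.8, 12.7 minutes ago.
Total = 496·(1/2)^(63.8/98.4) + 496·(1/2)^(12.7/98.4)
      = 316.45 + 453.55 ≈ 770 mg.

770 mg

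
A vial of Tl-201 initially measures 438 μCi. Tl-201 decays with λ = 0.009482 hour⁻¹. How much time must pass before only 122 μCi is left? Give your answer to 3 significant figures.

135 hours

t½ = ln 2 / λ = 0.69315 / 0.009482 ≈ 73.101 hours.
Fraction remaining = 122/438 ≈ 0.27854.
n = log₂(438/122) = ln(3.5902)/ln 2 ≈ 1.844 half-lives.
t = n × t½ = 1.844 × 73.101 ≈ 134.8 hours.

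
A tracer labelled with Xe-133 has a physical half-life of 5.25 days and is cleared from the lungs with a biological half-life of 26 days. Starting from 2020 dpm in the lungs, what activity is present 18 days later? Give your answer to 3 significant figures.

116 dpm

1/t_eff = 1/t_phys + 1/t_biol = 1/5.25 + 1/26 = 0.22894 per day.
t_eff = 5.25 × 26 / (5.25 + 26) ≈ 4.368 days.
Remaining = 2020 × (1/2)^(18/4.368) = 2020 × (1/2)^4.1209 ≈ 116.1 dpm.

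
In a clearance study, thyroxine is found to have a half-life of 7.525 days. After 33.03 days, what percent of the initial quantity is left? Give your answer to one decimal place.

4.8%

n = 33.03/7.525 ≈ 4.3894 half-lives.
Fraction remaining = (1/2)^4.3894 ≈ 0.047716, i.e. 4.7716%.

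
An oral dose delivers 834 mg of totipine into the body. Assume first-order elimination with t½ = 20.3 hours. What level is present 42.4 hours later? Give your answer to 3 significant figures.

196 mg

Number of half-lives: n = 42.4/20.3 ≈ 2.0887.
Remaining = 834 × (1/2)^2.0887 = 834 × 0.2351 ≈ 196.07 mg.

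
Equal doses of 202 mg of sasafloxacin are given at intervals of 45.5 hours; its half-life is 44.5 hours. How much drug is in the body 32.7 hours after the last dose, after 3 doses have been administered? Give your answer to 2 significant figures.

The 3 doses were given 123.7, 78.2, 32.7 hours ago.
Total = 202·(1/2)^(123.7/44.5) + 202·(1/2)^(78.2/44.5) + 202·(1/2)^(32.7/44.5)
      = 29.414 + 59.752 + 121.38 ≈ 210.55 mg.

210 mg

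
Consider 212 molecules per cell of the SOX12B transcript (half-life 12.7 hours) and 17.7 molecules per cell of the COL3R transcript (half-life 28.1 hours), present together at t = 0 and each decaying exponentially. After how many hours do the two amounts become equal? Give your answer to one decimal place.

83.0 hours

Set 212·(1/2)^(t/12.7) = 17.7·(1/2)^(t/28.1).
Taking log₂: log₂(212/17.7) = t·(1/12.7 − 1/28.1).
log₂(11.977) = 3.5822; 1/12.7 − 1/28.1 = 0.043153.
t = 3.5822 / 0.043153 ≈ 83.013 hours.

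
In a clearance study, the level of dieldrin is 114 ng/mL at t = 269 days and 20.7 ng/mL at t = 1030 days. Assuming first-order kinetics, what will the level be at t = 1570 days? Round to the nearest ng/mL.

6 ng/mL

Over Δt = 1030 − 269 = 761 days, the level fell by a factor of 114/20.7 ≈ 5.5072.
n = log₂(5.5072) ≈ 2.4613 half-lives, so t½ = 761/2.4613 ≈ 309.18 days.
From t = 1030 to t = 1570: 20.7 × (1/2)^((1570−1030)/309.18) ≈ 6.1689 ng/mL.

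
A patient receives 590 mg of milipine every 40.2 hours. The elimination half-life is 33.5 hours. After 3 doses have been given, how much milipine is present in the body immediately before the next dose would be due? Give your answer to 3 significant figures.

The 3 doses were given 120.6, 80.4, 40.2 hours ago.
Total = 590·(1/2)^(120.6/33.5) + 590·(1/2)^(80.4/33.5) + 590·(1/2)^(40.2/33.5)
      = 48.657 + 111.78 + 256.81 ≈ 417.25 mg.

417 mg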